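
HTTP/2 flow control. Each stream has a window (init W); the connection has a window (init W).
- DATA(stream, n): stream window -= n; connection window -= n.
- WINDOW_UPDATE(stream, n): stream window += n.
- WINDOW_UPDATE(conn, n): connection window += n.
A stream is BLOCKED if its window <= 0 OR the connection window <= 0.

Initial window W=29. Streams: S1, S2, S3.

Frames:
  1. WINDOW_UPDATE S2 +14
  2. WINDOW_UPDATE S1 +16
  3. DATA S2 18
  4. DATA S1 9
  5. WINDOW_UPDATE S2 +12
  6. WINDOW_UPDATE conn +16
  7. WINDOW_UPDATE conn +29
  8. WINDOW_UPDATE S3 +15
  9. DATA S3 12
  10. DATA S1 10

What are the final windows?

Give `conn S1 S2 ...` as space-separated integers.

Op 1: conn=29 S1=29 S2=43 S3=29 blocked=[]
Op 2: conn=29 S1=45 S2=43 S3=29 blocked=[]
Op 3: conn=11 S1=45 S2=25 S3=29 blocked=[]
Op 4: conn=2 S1=36 S2=25 S3=29 blocked=[]
Op 5: conn=2 S1=36 S2=37 S3=29 blocked=[]
Op 6: conn=18 S1=36 S2=37 S3=29 blocked=[]
Op 7: conn=47 S1=36 S2=37 S3=29 blocked=[]
Op 8: conn=47 S1=36 S2=37 S3=44 blocked=[]
Op 9: conn=35 S1=36 S2=37 S3=32 blocked=[]
Op 10: conn=25 S1=26 S2=37 S3=32 blocked=[]

Answer: 25 26 37 32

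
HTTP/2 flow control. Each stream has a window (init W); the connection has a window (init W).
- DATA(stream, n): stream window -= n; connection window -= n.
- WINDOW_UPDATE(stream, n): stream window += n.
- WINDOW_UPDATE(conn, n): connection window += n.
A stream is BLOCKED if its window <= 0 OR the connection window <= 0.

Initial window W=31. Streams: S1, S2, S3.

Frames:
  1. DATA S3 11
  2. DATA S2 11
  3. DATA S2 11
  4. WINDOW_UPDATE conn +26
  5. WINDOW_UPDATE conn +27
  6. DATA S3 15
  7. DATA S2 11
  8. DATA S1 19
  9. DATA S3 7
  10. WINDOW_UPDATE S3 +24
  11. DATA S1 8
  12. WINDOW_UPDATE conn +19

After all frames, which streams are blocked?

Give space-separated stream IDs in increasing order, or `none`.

Op 1: conn=20 S1=31 S2=31 S3=20 blocked=[]
Op 2: conn=9 S1=31 S2=20 S3=20 blocked=[]
Op 3: conn=-2 S1=31 S2=9 S3=20 blocked=[1, 2, 3]
Op 4: conn=24 S1=31 S2=9 S3=20 blocked=[]
Op 5: conn=51 S1=31 S2=9 S3=20 blocked=[]
Op 6: conn=36 S1=31 S2=9 S3=5 blocked=[]
Op 7: conn=25 S1=31 S2=-2 S3=5 blocked=[2]
Op 8: conn=6 S1=12 S2=-2 S3=5 blocked=[2]
Op 9: conn=-1 S1=12 S2=-2 S3=-2 blocked=[1, 2, 3]
Op 10: conn=-1 S1=12 S2=-2 S3=22 blocked=[1, 2, 3]
Op 11: conn=-9 S1=4 S2=-2 S3=22 blocked=[1, 2, 3]
Op 12: conn=10 S1=4 S2=-2 S3=22 blocked=[2]

Answer: S2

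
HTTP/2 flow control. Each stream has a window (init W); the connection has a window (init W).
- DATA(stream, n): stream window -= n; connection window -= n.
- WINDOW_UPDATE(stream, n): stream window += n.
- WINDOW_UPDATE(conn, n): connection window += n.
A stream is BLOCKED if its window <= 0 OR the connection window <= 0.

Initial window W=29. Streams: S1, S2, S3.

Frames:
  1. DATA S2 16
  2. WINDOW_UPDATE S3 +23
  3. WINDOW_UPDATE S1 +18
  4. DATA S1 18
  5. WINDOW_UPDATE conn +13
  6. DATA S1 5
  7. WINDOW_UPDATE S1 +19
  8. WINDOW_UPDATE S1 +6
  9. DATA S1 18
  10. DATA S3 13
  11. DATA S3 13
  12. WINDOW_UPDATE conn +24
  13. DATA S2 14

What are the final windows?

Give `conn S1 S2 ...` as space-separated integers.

Answer: -31 31 -1 26

Derivation:
Op 1: conn=13 S1=29 S2=13 S3=29 blocked=[]
Op 2: conn=13 S1=29 S2=13 S3=52 blocked=[]
Op 3: conn=13 S1=47 S2=13 S3=52 blocked=[]
Op 4: conn=-5 S1=29 S2=13 S3=52 blocked=[1, 2, 3]
Op 5: conn=8 S1=29 S2=13 S3=52 blocked=[]
Op 6: conn=3 S1=24 S2=13 S3=52 blocked=[]
Op 7: conn=3 S1=43 S2=13 S3=52 blocked=[]
Op 8: conn=3 S1=49 S2=13 S3=52 blocked=[]
Op 9: conn=-15 S1=31 S2=13 S3=52 blocked=[1, 2, 3]
Op 10: conn=-28 S1=31 S2=13 S3=39 blocked=[1, 2, 3]
Op 11: conn=-41 S1=31 S2=13 S3=26 blocked=[1, 2, 3]
Op 12: conn=-17 S1=31 S2=13 S3=26 blocked=[1, 2, 3]
Op 13: conn=-31 S1=31 S2=-1 S3=26 blocked=[1, 2, 3]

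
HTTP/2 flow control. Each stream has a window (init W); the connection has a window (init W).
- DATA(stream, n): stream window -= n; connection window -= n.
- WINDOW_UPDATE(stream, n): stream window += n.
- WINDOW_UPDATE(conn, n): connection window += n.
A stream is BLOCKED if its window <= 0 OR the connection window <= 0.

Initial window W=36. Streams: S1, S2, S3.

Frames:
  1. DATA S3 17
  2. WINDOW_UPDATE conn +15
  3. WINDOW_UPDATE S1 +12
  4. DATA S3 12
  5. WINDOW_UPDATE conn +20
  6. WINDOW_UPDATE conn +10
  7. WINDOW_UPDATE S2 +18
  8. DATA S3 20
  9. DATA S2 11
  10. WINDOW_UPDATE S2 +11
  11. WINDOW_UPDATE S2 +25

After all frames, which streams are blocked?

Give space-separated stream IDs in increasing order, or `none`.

Op 1: conn=19 S1=36 S2=36 S3=19 blocked=[]
Op 2: conn=34 S1=36 S2=36 S3=19 blocked=[]
Op 3: conn=34 S1=48 S2=36 S3=19 blocked=[]
Op 4: conn=22 S1=48 S2=36 S3=7 blocked=[]
Op 5: conn=42 S1=48 S2=36 S3=7 blocked=[]
Op 6: conn=52 S1=48 S2=36 S3=7 blocked=[]
Op 7: conn=52 S1=48 S2=54 S3=7 blocked=[]
Op 8: conn=32 S1=48 S2=54 S3=-13 blocked=[3]
Op 9: conn=21 S1=48 S2=43 S3=-13 blocked=[3]
Op 10: conn=21 S1=48 S2=54 S3=-13 blocked=[3]
Op 11: conn=21 S1=48 S2=79 S3=-13 blocked=[3]

Answer: S3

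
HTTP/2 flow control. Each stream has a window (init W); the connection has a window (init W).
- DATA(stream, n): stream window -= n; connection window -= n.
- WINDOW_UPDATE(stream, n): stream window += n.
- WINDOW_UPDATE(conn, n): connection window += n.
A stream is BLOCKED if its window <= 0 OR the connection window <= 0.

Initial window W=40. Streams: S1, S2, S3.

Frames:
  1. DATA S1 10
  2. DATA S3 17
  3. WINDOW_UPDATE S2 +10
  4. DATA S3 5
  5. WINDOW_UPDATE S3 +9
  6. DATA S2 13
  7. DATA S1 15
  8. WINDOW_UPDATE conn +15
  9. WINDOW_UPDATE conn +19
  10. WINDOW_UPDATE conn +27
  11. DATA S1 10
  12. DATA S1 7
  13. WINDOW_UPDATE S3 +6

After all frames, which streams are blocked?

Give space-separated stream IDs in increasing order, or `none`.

Op 1: conn=30 S1=30 S2=40 S3=40 blocked=[]
Op 2: conn=13 S1=30 S2=40 S3=23 blocked=[]
Op 3: conn=13 S1=30 S2=50 S3=23 blocked=[]
Op 4: conn=8 S1=30 S2=50 S3=18 blocked=[]
Op 5: conn=8 S1=30 S2=50 S3=27 blocked=[]
Op 6: conn=-5 S1=30 S2=37 S3=27 blocked=[1, 2, 3]
Op 7: conn=-20 S1=15 S2=37 S3=27 blocked=[1, 2, 3]
Op 8: conn=-5 S1=15 S2=37 S3=27 blocked=[1, 2, 3]
Op 9: conn=14 S1=15 S2=37 S3=27 blocked=[]
Op 10: conn=41 S1=15 S2=37 S3=27 blocked=[]
Op 11: conn=31 S1=5 S2=37 S3=27 blocked=[]
Op 12: conn=24 S1=-2 S2=37 S3=27 blocked=[1]
Op 13: conn=24 S1=-2 S2=37 S3=33 blocked=[1]

Answer: S1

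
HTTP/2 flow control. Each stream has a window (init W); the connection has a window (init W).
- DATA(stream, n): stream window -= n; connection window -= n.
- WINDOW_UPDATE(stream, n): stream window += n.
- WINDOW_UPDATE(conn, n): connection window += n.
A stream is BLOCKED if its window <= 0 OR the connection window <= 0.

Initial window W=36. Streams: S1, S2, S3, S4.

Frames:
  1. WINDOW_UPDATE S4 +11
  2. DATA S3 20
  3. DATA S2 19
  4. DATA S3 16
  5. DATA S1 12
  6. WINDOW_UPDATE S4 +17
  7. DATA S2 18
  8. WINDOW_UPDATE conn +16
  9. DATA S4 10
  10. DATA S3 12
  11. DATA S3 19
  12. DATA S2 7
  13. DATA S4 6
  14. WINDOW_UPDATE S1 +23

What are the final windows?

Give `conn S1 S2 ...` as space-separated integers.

Op 1: conn=36 S1=36 S2=36 S3=36 S4=47 blocked=[]
Op 2: conn=16 S1=36 S2=36 S3=16 S4=47 blocked=[]
Op 3: conn=-3 S1=36 S2=17 S3=16 S4=47 blocked=[1, 2, 3, 4]
Op 4: conn=-19 S1=36 S2=17 S3=0 S4=47 blocked=[1, 2, 3, 4]
Op 5: conn=-31 S1=24 S2=17 S3=0 S4=47 blocked=[1, 2, 3, 4]
Op 6: conn=-31 S1=24 S2=17 S3=0 S4=64 blocked=[1, 2, 3, 4]
Op 7: conn=-49 S1=24 S2=-1 S3=0 S4=64 blocked=[1, 2, 3, 4]
Op 8: conn=-33 S1=24 S2=-1 S3=0 S4=64 blocked=[1, 2, 3, 4]
Op 9: conn=-43 S1=24 S2=-1 S3=0 S4=54 blocked=[1, 2, 3, 4]
Op 10: conn=-55 S1=24 S2=-1 S3=-12 S4=54 blocked=[1, 2, 3, 4]
Op 11: conn=-74 S1=24 S2=-1 S3=-31 S4=54 blocked=[1, 2, 3, 4]
Op 12: conn=-81 S1=24 S2=-8 S3=-31 S4=54 blocked=[1, 2, 3, 4]
Op 13: conn=-87 S1=24 S2=-8 S3=-31 S4=48 blocked=[1, 2, 3, 4]
Op 14: conn=-87 S1=47 S2=-8 S3=-31 S4=48 blocked=[1, 2, 3, 4]

Answer: -87 47 -8 -31 48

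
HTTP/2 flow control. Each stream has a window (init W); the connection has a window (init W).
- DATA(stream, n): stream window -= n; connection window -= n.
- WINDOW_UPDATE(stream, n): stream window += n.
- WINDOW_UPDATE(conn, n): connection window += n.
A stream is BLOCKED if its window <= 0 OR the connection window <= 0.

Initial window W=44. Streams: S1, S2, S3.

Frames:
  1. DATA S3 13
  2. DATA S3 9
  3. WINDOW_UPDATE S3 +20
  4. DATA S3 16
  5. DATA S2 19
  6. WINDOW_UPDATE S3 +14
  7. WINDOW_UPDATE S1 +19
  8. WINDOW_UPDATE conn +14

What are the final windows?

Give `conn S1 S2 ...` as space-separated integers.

Op 1: conn=31 S1=44 S2=44 S3=31 blocked=[]
Op 2: conn=22 S1=44 S2=44 S3=22 blocked=[]
Op 3: conn=22 S1=44 S2=44 S3=42 blocked=[]
Op 4: conn=6 S1=44 S2=44 S3=26 blocked=[]
Op 5: conn=-13 S1=44 S2=25 S3=26 blocked=[1, 2, 3]
Op 6: conn=-13 S1=44 S2=25 S3=40 blocked=[1, 2, 3]
Op 7: conn=-13 S1=63 S2=25 S3=40 blocked=[1, 2, 3]
Op 8: conn=1 S1=63 S2=25 S3=40 blocked=[]

Answer: 1 63 25 40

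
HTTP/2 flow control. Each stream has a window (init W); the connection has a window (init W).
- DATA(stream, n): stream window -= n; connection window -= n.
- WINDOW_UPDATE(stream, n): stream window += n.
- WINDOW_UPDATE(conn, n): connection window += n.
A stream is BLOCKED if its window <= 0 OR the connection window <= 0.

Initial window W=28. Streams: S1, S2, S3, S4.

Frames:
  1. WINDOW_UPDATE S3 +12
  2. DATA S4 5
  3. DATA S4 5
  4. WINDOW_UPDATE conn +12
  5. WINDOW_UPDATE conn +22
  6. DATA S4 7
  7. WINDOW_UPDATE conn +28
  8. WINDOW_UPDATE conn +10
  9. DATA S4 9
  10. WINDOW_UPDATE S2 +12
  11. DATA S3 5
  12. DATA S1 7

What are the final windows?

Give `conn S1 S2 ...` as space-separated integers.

Answer: 62 21 40 35 2

Derivation:
Op 1: conn=28 S1=28 S2=28 S3=40 S4=28 blocked=[]
Op 2: conn=23 S1=28 S2=28 S3=40 S4=23 blocked=[]
Op 3: conn=18 S1=28 S2=28 S3=40 S4=18 blocked=[]
Op 4: conn=30 S1=28 S2=28 S3=40 S4=18 blocked=[]
Op 5: conn=52 S1=28 S2=28 S3=40 S4=18 blocked=[]
Op 6: conn=45 S1=28 S2=28 S3=40 S4=11 blocked=[]
Op 7: conn=73 S1=28 S2=28 S3=40 S4=11 blocked=[]
Op 8: conn=83 S1=28 S2=28 S3=40 S4=11 blocked=[]
Op 9: conn=74 S1=28 S2=28 S3=40 S4=2 blocked=[]
Op 10: conn=74 S1=28 S2=40 S3=40 S4=2 blocked=[]
Op 11: conn=69 S1=28 S2=40 S3=35 S4=2 blocked=[]
Op 12: conn=62 S1=21 S2=40 S3=35 S4=2 blocked=[]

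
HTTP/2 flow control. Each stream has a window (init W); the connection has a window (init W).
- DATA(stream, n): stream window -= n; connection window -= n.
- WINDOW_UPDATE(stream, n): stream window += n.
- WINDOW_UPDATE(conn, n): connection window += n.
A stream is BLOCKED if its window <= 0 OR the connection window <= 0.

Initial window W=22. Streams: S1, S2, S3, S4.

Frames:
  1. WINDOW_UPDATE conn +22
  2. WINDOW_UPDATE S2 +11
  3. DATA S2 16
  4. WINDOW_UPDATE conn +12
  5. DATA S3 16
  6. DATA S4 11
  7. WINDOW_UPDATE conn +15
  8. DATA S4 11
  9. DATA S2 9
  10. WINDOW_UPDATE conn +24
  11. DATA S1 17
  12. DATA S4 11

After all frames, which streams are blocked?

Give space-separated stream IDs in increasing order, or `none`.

Answer: S4

Derivation:
Op 1: conn=44 S1=22 S2=22 S3=22 S4=22 blocked=[]
Op 2: conn=44 S1=22 S2=33 S3=22 S4=22 blocked=[]
Op 3: conn=28 S1=22 S2=17 S3=22 S4=22 blocked=[]
Op 4: conn=40 S1=22 S2=17 S3=22 S4=22 blocked=[]
Op 5: conn=24 S1=22 S2=17 S3=6 S4=22 blocked=[]
Op 6: conn=13 S1=22 S2=17 S3=6 S4=11 blocked=[]
Op 7: conn=28 S1=22 S2=17 S3=6 S4=11 blocked=[]
Op 8: conn=17 S1=22 S2=17 S3=6 S4=0 blocked=[4]
Op 9: conn=8 S1=22 S2=8 S3=6 S4=0 blocked=[4]
Op 10: conn=32 S1=22 S2=8 S3=6 S4=0 blocked=[4]
Op 11: conn=15 S1=5 S2=8 S3=6 S4=0 blocked=[4]
Op 12: conn=4 S1=5 S2=8 S3=6 S4=-11 blocked=[4]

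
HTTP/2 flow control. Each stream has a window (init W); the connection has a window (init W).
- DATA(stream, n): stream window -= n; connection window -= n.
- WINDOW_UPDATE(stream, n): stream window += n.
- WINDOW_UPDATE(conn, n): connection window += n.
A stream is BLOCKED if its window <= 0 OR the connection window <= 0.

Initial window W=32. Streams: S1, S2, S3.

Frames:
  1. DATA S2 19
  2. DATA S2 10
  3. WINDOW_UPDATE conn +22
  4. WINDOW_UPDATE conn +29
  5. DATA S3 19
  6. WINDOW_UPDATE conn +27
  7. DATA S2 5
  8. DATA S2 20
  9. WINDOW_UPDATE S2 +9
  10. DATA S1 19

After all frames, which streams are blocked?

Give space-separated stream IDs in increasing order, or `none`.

Answer: S2

Derivation:
Op 1: conn=13 S1=32 S2=13 S3=32 blocked=[]
Op 2: conn=3 S1=32 S2=3 S3=32 blocked=[]
Op 3: conn=25 S1=32 S2=3 S3=32 blocked=[]
Op 4: conn=54 S1=32 S2=3 S3=32 blocked=[]
Op 5: conn=35 S1=32 S2=3 S3=13 blocked=[]
Op 6: conn=62 S1=32 S2=3 S3=13 blocked=[]
Op 7: conn=57 S1=32 S2=-2 S3=13 blocked=[2]
Op 8: conn=37 S1=32 S2=-22 S3=13 blocked=[2]
Op 9: conn=37 S1=32 S2=-13 S3=13 blocked=[2]
Op 10: conn=18 S1=13 S2=-13 S3=13 blocked=[2]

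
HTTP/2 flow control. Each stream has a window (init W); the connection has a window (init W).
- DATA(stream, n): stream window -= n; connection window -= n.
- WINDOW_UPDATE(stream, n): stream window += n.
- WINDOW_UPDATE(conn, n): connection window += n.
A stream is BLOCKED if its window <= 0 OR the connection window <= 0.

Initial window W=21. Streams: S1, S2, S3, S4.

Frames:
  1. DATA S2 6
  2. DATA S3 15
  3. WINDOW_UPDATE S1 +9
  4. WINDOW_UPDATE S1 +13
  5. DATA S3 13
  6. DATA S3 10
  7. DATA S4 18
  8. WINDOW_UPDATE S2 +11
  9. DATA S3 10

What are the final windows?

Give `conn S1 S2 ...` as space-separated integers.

Answer: -51 43 26 -27 3

Derivation:
Op 1: conn=15 S1=21 S2=15 S3=21 S4=21 blocked=[]
Op 2: conn=0 S1=21 S2=15 S3=6 S4=21 blocked=[1, 2, 3, 4]
Op 3: conn=0 S1=30 S2=15 S3=6 S4=21 blocked=[1, 2, 3, 4]
Op 4: conn=0 S1=43 S2=15 S3=6 S4=21 blocked=[1, 2, 3, 4]
Op 5: conn=-13 S1=43 S2=15 S3=-7 S4=21 blocked=[1, 2, 3, 4]
Op 6: conn=-23 S1=43 S2=15 S3=-17 S4=21 blocked=[1, 2, 3, 4]
Op 7: conn=-41 S1=43 S2=15 S3=-17 S4=3 blocked=[1, 2, 3, 4]
Op 8: conn=-41 S1=43 S2=26 S3=-17 S4=3 blocked=[1, 2, 3, 4]
Op 9: conn=-51 S1=43 S2=26 S3=-27 S4=3 blocked=[1, 2, 3, 4]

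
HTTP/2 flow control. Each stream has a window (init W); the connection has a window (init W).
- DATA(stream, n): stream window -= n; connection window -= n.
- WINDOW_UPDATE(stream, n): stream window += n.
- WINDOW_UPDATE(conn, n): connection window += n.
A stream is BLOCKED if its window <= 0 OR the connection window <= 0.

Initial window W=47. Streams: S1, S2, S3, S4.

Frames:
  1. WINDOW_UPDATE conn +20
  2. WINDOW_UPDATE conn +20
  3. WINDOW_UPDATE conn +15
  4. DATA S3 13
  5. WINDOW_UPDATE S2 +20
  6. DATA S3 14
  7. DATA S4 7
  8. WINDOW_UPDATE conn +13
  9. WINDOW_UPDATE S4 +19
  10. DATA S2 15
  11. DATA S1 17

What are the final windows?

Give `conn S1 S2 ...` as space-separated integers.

Answer: 49 30 52 20 59

Derivation:
Op 1: conn=67 S1=47 S2=47 S3=47 S4=47 blocked=[]
Op 2: conn=87 S1=47 S2=47 S3=47 S4=47 blocked=[]
Op 3: conn=102 S1=47 S2=47 S3=47 S4=47 blocked=[]
Op 4: conn=89 S1=47 S2=47 S3=34 S4=47 blocked=[]
Op 5: conn=89 S1=47 S2=67 S3=34 S4=47 blocked=[]
Op 6: conn=75 S1=47 S2=67 S3=20 S4=47 blocked=[]
Op 7: conn=68 S1=47 S2=67 S3=20 S4=40 blocked=[]
Op 8: conn=81 S1=47 S2=67 S3=20 S4=40 blocked=[]
Op 9: conn=81 S1=47 S2=67 S3=20 S4=59 blocked=[]
Op 10: conn=66 S1=47 S2=52 S3=20 S4=59 blocked=[]
Op 11: conn=49 S1=30 S2=52 S3=20 S4=59 blocked=[]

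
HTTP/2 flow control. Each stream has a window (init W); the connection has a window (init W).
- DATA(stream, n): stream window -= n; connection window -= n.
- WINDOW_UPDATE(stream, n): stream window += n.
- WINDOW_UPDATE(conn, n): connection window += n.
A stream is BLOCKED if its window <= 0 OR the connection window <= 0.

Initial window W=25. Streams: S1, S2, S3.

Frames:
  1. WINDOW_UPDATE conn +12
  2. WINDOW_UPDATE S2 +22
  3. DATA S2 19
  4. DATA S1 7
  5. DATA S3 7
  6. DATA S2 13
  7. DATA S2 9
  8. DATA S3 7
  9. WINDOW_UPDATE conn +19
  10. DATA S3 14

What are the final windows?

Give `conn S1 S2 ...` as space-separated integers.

Op 1: conn=37 S1=25 S2=25 S3=25 blocked=[]
Op 2: conn=37 S1=25 S2=47 S3=25 blocked=[]
Op 3: conn=18 S1=25 S2=28 S3=25 blocked=[]
Op 4: conn=11 S1=18 S2=28 S3=25 blocked=[]
Op 5: conn=4 S1=18 S2=28 S3=18 blocked=[]
Op 6: conn=-9 S1=18 S2=15 S3=18 blocked=[1, 2, 3]
Op 7: conn=-18 S1=18 S2=6 S3=18 blocked=[1, 2, 3]
Op 8: conn=-25 S1=18 S2=6 S3=11 blocked=[1, 2, 3]
Op 9: conn=-6 S1=18 S2=6 S3=11 blocked=[1, 2, 3]
Op 10: conn=-20 S1=18 S2=6 S3=-3 blocked=[1, 2, 3]

Answer: -20 18 6 -3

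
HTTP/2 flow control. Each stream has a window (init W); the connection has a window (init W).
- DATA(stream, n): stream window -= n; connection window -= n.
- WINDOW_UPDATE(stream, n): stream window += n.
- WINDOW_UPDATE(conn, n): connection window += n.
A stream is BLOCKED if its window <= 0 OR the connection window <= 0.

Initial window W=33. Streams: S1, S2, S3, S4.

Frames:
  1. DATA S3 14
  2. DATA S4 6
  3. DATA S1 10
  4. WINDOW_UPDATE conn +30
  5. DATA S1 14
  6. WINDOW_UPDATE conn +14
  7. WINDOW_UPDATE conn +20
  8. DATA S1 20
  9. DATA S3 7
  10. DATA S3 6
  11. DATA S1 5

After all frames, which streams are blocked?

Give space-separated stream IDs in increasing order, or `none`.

Answer: S1

Derivation:
Op 1: conn=19 S1=33 S2=33 S3=19 S4=33 blocked=[]
Op 2: conn=13 S1=33 S2=33 S3=19 S4=27 blocked=[]
Op 3: conn=3 S1=23 S2=33 S3=19 S4=27 blocked=[]
Op 4: conn=33 S1=23 S2=33 S3=19 S4=27 blocked=[]
Op 5: conn=19 S1=9 S2=33 S3=19 S4=27 blocked=[]
Op 6: conn=33 S1=9 S2=33 S3=19 S4=27 blocked=[]
Op 7: conn=53 S1=9 S2=33 S3=19 S4=27 blocked=[]
Op 8: conn=33 S1=-11 S2=33 S3=19 S4=27 blocked=[1]
Op 9: conn=26 S1=-11 S2=33 S3=12 S4=27 blocked=[1]
Op 10: conn=20 S1=-11 S2=33 S3=6 S4=27 blocked=[1]
Op 11: conn=15 S1=-16 S2=33 S3=6 S4=27 blocked=[1]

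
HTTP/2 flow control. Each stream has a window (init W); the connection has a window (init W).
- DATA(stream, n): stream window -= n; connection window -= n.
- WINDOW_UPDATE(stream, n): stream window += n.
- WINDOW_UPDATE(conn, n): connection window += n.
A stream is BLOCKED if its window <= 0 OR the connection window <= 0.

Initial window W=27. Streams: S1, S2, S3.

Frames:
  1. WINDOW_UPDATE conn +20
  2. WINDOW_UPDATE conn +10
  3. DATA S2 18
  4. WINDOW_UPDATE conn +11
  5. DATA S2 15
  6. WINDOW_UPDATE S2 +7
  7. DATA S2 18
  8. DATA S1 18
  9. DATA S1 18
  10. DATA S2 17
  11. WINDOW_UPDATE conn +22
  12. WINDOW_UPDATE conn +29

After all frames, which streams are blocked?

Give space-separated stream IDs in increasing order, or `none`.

Answer: S1 S2

Derivation:
Op 1: conn=47 S1=27 S2=27 S3=27 blocked=[]
Op 2: conn=57 S1=27 S2=27 S3=27 blocked=[]
Op 3: conn=39 S1=27 S2=9 S3=27 blocked=[]
Op 4: conn=50 S1=27 S2=9 S3=27 blocked=[]
Op 5: conn=35 S1=27 S2=-6 S3=27 blocked=[2]
Op 6: conn=35 S1=27 S2=1 S3=27 blocked=[]
Op 7: conn=17 S1=27 S2=-17 S3=27 blocked=[2]
Op 8: conn=-1 S1=9 S2=-17 S3=27 blocked=[1, 2, 3]
Op 9: conn=-19 S1=-9 S2=-17 S3=27 blocked=[1, 2, 3]
Op 10: conn=-36 S1=-9 S2=-34 S3=27 blocked=[1, 2, 3]
Op 11: conn=-14 S1=-9 S2=-34 S3=27 blocked=[1, 2, 3]
Op 12: conn=15 S1=-9 S2=-34 S3=27 blocked=[1, 2]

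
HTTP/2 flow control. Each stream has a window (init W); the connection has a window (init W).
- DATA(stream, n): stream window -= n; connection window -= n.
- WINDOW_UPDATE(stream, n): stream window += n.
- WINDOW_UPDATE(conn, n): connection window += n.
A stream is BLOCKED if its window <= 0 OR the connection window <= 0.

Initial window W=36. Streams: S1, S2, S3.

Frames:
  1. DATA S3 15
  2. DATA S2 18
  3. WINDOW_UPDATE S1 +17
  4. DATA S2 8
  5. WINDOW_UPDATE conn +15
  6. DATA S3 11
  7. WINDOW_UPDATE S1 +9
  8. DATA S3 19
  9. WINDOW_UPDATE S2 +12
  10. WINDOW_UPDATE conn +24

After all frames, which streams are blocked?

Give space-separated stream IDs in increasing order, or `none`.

Answer: S3

Derivation:
Op 1: conn=21 S1=36 S2=36 S3=21 blocked=[]
Op 2: conn=3 S1=36 S2=18 S3=21 blocked=[]
Op 3: conn=3 S1=53 S2=18 S3=21 blocked=[]
Op 4: conn=-5 S1=53 S2=10 S3=21 blocked=[1, 2, 3]
Op 5: conn=10 S1=53 S2=10 S3=21 blocked=[]
Op 6: conn=-1 S1=53 S2=10 S3=10 blocked=[1, 2, 3]
Op 7: conn=-1 S1=62 S2=10 S3=10 blocked=[1, 2, 3]
Op 8: conn=-20 S1=62 S2=10 S3=-9 blocked=[1, 2, 3]
Op 9: conn=-20 S1=62 S2=22 S3=-9 blocked=[1, 2, 3]
Op 10: conn=4 S1=62 S2=22 S3=-9 blocked=[3]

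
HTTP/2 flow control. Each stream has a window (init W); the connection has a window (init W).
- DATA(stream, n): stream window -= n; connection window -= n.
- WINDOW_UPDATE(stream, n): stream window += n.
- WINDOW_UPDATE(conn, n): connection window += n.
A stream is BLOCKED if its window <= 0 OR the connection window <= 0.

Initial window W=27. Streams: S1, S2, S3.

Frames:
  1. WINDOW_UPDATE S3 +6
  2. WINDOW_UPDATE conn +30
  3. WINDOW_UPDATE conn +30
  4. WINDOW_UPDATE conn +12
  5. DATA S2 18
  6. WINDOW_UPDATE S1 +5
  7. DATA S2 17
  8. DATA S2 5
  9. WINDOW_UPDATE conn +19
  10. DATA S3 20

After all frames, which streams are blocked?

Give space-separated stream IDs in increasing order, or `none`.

Answer: S2

Derivation:
Op 1: conn=27 S1=27 S2=27 S3=33 blocked=[]
Op 2: conn=57 S1=27 S2=27 S3=33 blocked=[]
Op 3: conn=87 S1=27 S2=27 S3=33 blocked=[]
Op 4: conn=99 S1=27 S2=27 S3=33 blocked=[]
Op 5: conn=81 S1=27 S2=9 S3=33 blocked=[]
Op 6: conn=81 S1=32 S2=9 S3=33 blocked=[]
Op 7: conn=64 S1=32 S2=-8 S3=33 blocked=[2]
Op 8: conn=59 S1=32 S2=-13 S3=33 blocked=[2]
Op 9: conn=78 S1=32 S2=-13 S3=33 blocked=[2]
Op 10: conn=58 S1=32 S2=-13 S3=13 blocked=[2]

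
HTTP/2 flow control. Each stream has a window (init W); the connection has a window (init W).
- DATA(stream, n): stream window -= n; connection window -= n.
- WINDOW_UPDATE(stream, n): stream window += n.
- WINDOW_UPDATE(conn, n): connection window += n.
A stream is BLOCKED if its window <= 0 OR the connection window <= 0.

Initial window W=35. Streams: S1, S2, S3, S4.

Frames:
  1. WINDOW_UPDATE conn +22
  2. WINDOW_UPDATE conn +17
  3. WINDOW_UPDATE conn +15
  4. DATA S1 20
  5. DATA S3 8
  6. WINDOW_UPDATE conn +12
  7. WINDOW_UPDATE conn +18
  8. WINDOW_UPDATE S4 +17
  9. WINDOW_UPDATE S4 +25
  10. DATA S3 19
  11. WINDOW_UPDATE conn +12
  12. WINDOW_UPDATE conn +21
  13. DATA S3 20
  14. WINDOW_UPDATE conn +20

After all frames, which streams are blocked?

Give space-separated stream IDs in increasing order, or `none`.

Op 1: conn=57 S1=35 S2=35 S3=35 S4=35 blocked=[]
Op 2: conn=74 S1=35 S2=35 S3=35 S4=35 blocked=[]
Op 3: conn=89 S1=35 S2=35 S3=35 S4=35 blocked=[]
Op 4: conn=69 S1=15 S2=35 S3=35 S4=35 blocked=[]
Op 5: conn=61 S1=15 S2=35 S3=27 S4=35 blocked=[]
Op 6: conn=73 S1=15 S2=35 S3=27 S4=35 blocked=[]
Op 7: conn=91 S1=15 S2=35 S3=27 S4=35 blocked=[]
Op 8: conn=91 S1=15 S2=35 S3=27 S4=52 blocked=[]
Op 9: conn=91 S1=15 S2=35 S3=27 S4=77 blocked=[]
Op 10: conn=72 S1=15 S2=35 S3=8 S4=77 blocked=[]
Op 11: conn=84 S1=15 S2=35 S3=8 S4=77 blocked=[]
Op 12: conn=105 S1=15 S2=35 S3=8 S4=77 blocked=[]
Op 13: conn=85 S1=15 S2=35 S3=-12 S4=77 blocked=[3]
Op 14: conn=105 S1=15 S2=35 S3=-12 S4=77 blocked=[3]

Answer: S3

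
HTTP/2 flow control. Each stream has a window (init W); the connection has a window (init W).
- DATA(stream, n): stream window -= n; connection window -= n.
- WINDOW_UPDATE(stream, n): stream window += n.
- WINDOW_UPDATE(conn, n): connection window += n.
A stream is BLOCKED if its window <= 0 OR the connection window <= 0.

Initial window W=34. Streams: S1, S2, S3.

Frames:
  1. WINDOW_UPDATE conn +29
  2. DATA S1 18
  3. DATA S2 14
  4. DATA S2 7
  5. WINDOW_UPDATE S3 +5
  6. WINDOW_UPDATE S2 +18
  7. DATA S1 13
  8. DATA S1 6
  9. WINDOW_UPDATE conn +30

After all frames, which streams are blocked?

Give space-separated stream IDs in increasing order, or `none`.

Op 1: conn=63 S1=34 S2=34 S3=34 blocked=[]
Op 2: conn=45 S1=16 S2=34 S3=34 blocked=[]
Op 3: conn=31 S1=16 S2=20 S3=34 blocked=[]
Op 4: conn=24 S1=16 S2=13 S3=34 blocked=[]
Op 5: conn=24 S1=16 S2=13 S3=39 blocked=[]
Op 6: conn=24 S1=16 S2=31 S3=39 blocked=[]
Op 7: conn=11 S1=3 S2=31 S3=39 blocked=[]
Op 8: conn=5 S1=-3 S2=31 S3=39 blocked=[1]
Op 9: conn=35 S1=-3 S2=31 S3=39 blocked=[1]

Answer: S1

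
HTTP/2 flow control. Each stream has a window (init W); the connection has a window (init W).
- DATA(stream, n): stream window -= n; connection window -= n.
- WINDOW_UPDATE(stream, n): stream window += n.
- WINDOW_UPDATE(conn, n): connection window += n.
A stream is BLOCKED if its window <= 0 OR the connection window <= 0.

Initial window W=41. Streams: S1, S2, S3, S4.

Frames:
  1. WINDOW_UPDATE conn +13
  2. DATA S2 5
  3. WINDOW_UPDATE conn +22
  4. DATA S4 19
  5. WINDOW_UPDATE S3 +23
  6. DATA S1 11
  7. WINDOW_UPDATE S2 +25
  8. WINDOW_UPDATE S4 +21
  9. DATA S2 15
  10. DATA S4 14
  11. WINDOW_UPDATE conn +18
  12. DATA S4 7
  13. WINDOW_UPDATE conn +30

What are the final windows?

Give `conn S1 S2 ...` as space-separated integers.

Op 1: conn=54 S1=41 S2=41 S3=41 S4=41 blocked=[]
Op 2: conn=49 S1=41 S2=36 S3=41 S4=41 blocked=[]
Op 3: conn=71 S1=41 S2=36 S3=41 S4=41 blocked=[]
Op 4: conn=52 S1=41 S2=36 S3=41 S4=22 blocked=[]
Op 5: conn=52 S1=41 S2=36 S3=64 S4=22 blocked=[]
Op 6: conn=41 S1=30 S2=36 S3=64 S4=22 blocked=[]
Op 7: conn=41 S1=30 S2=61 S3=64 S4=22 blocked=[]
Op 8: conn=41 S1=30 S2=61 S3=64 S4=43 blocked=[]
Op 9: conn=26 S1=30 S2=46 S3=64 S4=43 blocked=[]
Op 10: conn=12 S1=30 S2=46 S3=64 S4=29 blocked=[]
Op 11: conn=30 S1=30 S2=46 S3=64 S4=29 blocked=[]
Op 12: conn=23 S1=30 S2=46 S3=64 S4=22 blocked=[]
Op 13: conn=53 S1=30 S2=46 S3=64 S4=22 blocked=[]

Answer: 53 30 46 64 22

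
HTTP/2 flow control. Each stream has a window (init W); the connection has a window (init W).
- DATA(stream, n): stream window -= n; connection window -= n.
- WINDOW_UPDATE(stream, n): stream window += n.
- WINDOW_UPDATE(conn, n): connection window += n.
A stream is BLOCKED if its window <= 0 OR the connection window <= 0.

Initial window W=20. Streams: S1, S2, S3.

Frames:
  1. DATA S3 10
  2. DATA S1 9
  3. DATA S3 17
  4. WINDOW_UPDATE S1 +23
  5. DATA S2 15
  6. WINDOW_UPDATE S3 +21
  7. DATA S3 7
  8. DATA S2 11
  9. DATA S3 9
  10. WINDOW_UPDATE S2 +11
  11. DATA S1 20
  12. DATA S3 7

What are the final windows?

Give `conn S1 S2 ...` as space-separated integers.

Answer: -85 14 5 -9

Derivation:
Op 1: conn=10 S1=20 S2=20 S3=10 blocked=[]
Op 2: conn=1 S1=11 S2=20 S3=10 blocked=[]
Op 3: conn=-16 S1=11 S2=20 S3=-7 blocked=[1, 2, 3]
Op 4: conn=-16 S1=34 S2=20 S3=-7 blocked=[1, 2, 3]
Op 5: conn=-31 S1=34 S2=5 S3=-7 blocked=[1, 2, 3]
Op 6: conn=-31 S1=34 S2=5 S3=14 blocked=[1, 2, 3]
Op 7: conn=-38 S1=34 S2=5 S3=7 blocked=[1, 2, 3]
Op 8: conn=-49 S1=34 S2=-6 S3=7 blocked=[1, 2, 3]
Op 9: conn=-58 S1=34 S2=-6 S3=-2 blocked=[1, 2, 3]
Op 10: conn=-58 S1=34 S2=5 S3=-2 blocked=[1, 2, 3]
Op 11: conn=-78 S1=14 S2=5 S3=-2 blocked=[1, 2, 3]
Op 12: conn=-85 S1=14 S2=5 S3=-9 blocked=[1, 2, 3]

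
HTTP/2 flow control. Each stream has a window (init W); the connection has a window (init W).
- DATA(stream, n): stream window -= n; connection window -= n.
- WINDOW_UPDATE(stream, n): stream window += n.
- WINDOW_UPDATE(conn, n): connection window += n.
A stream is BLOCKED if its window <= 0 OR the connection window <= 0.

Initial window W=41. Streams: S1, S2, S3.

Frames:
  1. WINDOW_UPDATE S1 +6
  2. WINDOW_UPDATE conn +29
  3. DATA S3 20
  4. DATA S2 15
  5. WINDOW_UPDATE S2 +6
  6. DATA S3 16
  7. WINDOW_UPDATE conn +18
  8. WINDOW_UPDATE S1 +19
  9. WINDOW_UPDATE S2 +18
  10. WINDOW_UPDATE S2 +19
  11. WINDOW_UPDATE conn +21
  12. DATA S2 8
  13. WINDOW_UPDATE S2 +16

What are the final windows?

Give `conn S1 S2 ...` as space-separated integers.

Answer: 50 66 77 5

Derivation:
Op 1: conn=41 S1=47 S2=41 S3=41 blocked=[]
Op 2: conn=70 S1=47 S2=41 S3=41 blocked=[]
Op 3: conn=50 S1=47 S2=41 S3=21 blocked=[]
Op 4: conn=35 S1=47 S2=26 S3=21 blocked=[]
Op 5: conn=35 S1=47 S2=32 S3=21 blocked=[]
Op 6: conn=19 S1=47 S2=32 S3=5 blocked=[]
Op 7: conn=37 S1=47 S2=32 S3=5 blocked=[]
Op 8: conn=37 S1=66 S2=32 S3=5 blocked=[]
Op 9: conn=37 S1=66 S2=50 S3=5 blocked=[]
Op 10: conn=37 S1=66 S2=69 S3=5 blocked=[]
Op 11: conn=58 S1=66 S2=69 S3=5 blocked=[]
Op 12: conn=50 S1=66 S2=61 S3=5 blocked=[]
Op 13: conn=50 S1=66 S2=77 S3=5 blocked=[]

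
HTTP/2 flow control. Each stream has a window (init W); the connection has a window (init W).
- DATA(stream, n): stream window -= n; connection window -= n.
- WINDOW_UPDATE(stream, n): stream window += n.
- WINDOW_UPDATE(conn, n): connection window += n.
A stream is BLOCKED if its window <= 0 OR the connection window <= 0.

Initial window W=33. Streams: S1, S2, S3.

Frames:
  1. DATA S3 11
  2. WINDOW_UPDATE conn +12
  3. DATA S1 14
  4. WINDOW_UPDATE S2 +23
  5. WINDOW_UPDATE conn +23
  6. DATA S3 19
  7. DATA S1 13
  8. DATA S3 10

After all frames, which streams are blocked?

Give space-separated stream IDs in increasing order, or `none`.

Answer: S3

Derivation:
Op 1: conn=22 S1=33 S2=33 S3=22 blocked=[]
Op 2: conn=34 S1=33 S2=33 S3=22 blocked=[]
Op 3: conn=20 S1=19 S2=33 S3=22 blocked=[]
Op 4: conn=20 S1=19 S2=56 S3=22 blocked=[]
Op 5: conn=43 S1=19 S2=56 S3=22 blocked=[]
Op 6: conn=24 S1=19 S2=56 S3=3 blocked=[]
Op 7: conn=11 S1=6 S2=56 S3=3 blocked=[]
Op 8: conn=1 S1=6 S2=56 S3=-7 blocked=[3]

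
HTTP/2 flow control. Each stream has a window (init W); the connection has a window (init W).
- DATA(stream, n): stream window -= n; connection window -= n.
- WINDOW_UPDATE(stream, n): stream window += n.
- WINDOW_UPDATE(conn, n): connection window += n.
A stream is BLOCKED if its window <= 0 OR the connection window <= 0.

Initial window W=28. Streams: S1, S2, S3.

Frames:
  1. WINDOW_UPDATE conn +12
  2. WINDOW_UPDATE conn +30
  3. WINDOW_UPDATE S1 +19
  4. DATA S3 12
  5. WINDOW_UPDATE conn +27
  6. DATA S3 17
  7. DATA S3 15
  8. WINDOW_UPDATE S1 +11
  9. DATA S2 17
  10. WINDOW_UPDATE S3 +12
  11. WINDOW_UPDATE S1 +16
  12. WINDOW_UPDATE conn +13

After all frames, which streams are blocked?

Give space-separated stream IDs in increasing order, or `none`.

Op 1: conn=40 S1=28 S2=28 S3=28 blocked=[]
Op 2: conn=70 S1=28 S2=28 S3=28 blocked=[]
Op 3: conn=70 S1=47 S2=28 S3=28 blocked=[]
Op 4: conn=58 S1=47 S2=28 S3=16 blocked=[]
Op 5: conn=85 S1=47 S2=28 S3=16 blocked=[]
Op 6: conn=68 S1=47 S2=28 S3=-1 blocked=[3]
Op 7: conn=53 S1=47 S2=28 S3=-16 blocked=[3]
Op 8: conn=53 S1=58 S2=28 S3=-16 blocked=[3]
Op 9: conn=36 S1=58 S2=11 S3=-16 blocked=[3]
Op 10: conn=36 S1=58 S2=11 S3=-4 blocked=[3]
Op 11: conn=36 S1=74 S2=11 S3=-4 blocked=[3]
Op 12: conn=49 S1=74 S2=11 S3=-4 blocked=[3]

Answer: S3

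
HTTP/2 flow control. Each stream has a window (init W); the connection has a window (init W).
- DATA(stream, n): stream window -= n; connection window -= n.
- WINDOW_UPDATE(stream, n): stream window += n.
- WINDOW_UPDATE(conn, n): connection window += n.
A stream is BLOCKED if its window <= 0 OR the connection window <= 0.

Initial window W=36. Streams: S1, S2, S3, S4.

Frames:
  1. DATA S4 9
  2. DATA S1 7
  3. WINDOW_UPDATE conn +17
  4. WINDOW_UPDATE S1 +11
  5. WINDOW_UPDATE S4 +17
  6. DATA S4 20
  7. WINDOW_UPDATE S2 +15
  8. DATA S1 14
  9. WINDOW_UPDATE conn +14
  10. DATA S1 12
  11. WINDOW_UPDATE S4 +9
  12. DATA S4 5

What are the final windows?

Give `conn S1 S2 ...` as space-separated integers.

Op 1: conn=27 S1=36 S2=36 S3=36 S4=27 blocked=[]
Op 2: conn=20 S1=29 S2=36 S3=36 S4=27 blocked=[]
Op 3: conn=37 S1=29 S2=36 S3=36 S4=27 blocked=[]
Op 4: conn=37 S1=40 S2=36 S3=36 S4=27 blocked=[]
Op 5: conn=37 S1=40 S2=36 S3=36 S4=44 blocked=[]
Op 6: conn=17 S1=40 S2=36 S3=36 S4=24 blocked=[]
Op 7: conn=17 S1=40 S2=51 S3=36 S4=24 blocked=[]
Op 8: conn=3 S1=26 S2=51 S3=36 S4=24 blocked=[]
Op 9: conn=17 S1=26 S2=51 S3=36 S4=24 blocked=[]
Op 10: conn=5 S1=14 S2=51 S3=36 S4=24 blocked=[]
Op 11: conn=5 S1=14 S2=51 S3=36 S4=33 blocked=[]
Op 12: conn=0 S1=14 S2=51 S3=36 S4=28 blocked=[1, 2, 3, 4]

Answer: 0 14 51 36 28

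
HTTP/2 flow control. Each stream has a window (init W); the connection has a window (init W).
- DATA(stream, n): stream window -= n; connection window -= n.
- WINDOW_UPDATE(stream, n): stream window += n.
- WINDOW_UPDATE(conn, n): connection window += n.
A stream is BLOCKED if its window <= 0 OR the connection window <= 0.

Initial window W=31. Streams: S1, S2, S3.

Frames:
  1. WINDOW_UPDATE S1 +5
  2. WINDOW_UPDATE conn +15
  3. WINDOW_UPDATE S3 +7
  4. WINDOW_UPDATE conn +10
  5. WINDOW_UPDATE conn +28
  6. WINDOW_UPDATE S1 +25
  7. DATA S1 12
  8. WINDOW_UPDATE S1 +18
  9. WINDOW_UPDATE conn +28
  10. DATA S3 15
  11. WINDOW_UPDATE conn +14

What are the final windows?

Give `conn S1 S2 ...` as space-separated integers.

Answer: 99 67 31 23

Derivation:
Op 1: conn=31 S1=36 S2=31 S3=31 blocked=[]
Op 2: conn=46 S1=36 S2=31 S3=31 blocked=[]
Op 3: conn=46 S1=36 S2=31 S3=38 blocked=[]
Op 4: conn=56 S1=36 S2=31 S3=38 blocked=[]
Op 5: conn=84 S1=36 S2=31 S3=38 blocked=[]
Op 6: conn=84 S1=61 S2=31 S3=38 blocked=[]
Op 7: conn=72 S1=49 S2=31 S3=38 blocked=[]
Op 8: conn=72 S1=67 S2=31 S3=38 blocked=[]
Op 9: conn=100 S1=67 S2=31 S3=38 blocked=[]
Op 10: conn=85 S1=67 S2=31 S3=23 blocked=[]
Op 11: conn=99 S1=67 S2=31 S3=23 blocked=[]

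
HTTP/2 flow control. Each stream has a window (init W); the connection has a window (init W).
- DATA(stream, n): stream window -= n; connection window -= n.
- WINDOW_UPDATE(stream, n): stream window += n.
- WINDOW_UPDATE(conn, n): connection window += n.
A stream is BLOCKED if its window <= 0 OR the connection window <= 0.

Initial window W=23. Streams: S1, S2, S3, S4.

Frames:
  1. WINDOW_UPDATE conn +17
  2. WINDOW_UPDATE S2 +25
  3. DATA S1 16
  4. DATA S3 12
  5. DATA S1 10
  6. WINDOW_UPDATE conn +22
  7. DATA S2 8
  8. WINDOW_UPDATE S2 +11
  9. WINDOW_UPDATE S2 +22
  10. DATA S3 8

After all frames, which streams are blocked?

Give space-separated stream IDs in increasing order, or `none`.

Answer: S1

Derivation:
Op 1: conn=40 S1=23 S2=23 S3=23 S4=23 blocked=[]
Op 2: conn=40 S1=23 S2=48 S3=23 S4=23 blocked=[]
Op 3: conn=24 S1=7 S2=48 S3=23 S4=23 blocked=[]
Op 4: conn=12 S1=7 S2=48 S3=11 S4=23 blocked=[]
Op 5: conn=2 S1=-3 S2=48 S3=11 S4=23 blocked=[1]
Op 6: conn=24 S1=-3 S2=48 S3=11 S4=23 blocked=[1]
Op 7: conn=16 S1=-3 S2=40 S3=11 S4=23 blocked=[1]
Op 8: conn=16 S1=-3 S2=51 S3=11 S4=23 blocked=[1]
Op 9: conn=16 S1=-3 S2=73 S3=11 S4=23 blocked=[1]
Op 10: conn=8 S1=-3 S2=73 S3=3 S4=23 blocked=[1]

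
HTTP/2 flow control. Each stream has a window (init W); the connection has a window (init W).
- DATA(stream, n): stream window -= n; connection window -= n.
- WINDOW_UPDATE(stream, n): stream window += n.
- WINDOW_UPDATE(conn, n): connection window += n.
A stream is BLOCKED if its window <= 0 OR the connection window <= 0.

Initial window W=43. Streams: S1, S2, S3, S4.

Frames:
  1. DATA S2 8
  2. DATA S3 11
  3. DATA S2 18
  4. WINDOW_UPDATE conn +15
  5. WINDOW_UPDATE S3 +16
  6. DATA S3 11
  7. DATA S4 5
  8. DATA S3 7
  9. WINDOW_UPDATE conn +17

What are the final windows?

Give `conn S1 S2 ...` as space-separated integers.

Op 1: conn=35 S1=43 S2=35 S3=43 S4=43 blocked=[]
Op 2: conn=24 S1=43 S2=35 S3=32 S4=43 blocked=[]
Op 3: conn=6 S1=43 S2=17 S3=32 S4=43 blocked=[]
Op 4: conn=21 S1=43 S2=17 S3=32 S4=43 blocked=[]
Op 5: conn=21 S1=43 S2=17 S3=48 S4=43 blocked=[]
Op 6: conn=10 S1=43 S2=17 S3=37 S4=43 blocked=[]
Op 7: conn=5 S1=43 S2=17 S3=37 S4=38 blocked=[]
Op 8: conn=-2 S1=43 S2=17 S3=30 S4=38 blocked=[1, 2, 3, 4]
Op 9: conn=15 S1=43 S2=17 S3=30 S4=38 blocked=[]

Answer: 15 43 17 30 38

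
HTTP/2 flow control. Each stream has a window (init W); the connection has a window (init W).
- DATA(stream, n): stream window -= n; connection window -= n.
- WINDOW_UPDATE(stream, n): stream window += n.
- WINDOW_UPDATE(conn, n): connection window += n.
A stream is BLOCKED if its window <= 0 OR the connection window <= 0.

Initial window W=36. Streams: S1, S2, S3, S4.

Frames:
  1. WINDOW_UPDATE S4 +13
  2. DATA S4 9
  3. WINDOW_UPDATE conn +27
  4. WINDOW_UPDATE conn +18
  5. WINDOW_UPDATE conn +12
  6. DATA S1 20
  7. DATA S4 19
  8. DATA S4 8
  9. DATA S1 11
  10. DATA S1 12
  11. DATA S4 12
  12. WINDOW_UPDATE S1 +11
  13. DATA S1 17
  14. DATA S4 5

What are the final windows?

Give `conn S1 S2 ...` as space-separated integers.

Answer: -20 -13 36 36 -4

Derivation:
Op 1: conn=36 S1=36 S2=36 S3=36 S4=49 blocked=[]
Op 2: conn=27 S1=36 S2=36 S3=36 S4=40 blocked=[]
Op 3: conn=54 S1=36 S2=36 S3=36 S4=40 blocked=[]
Op 4: conn=72 S1=36 S2=36 S3=36 S4=40 blocked=[]
Op 5: conn=84 S1=36 S2=36 S3=36 S4=40 blocked=[]
Op 6: conn=64 S1=16 S2=36 S3=36 S4=40 blocked=[]
Op 7: conn=45 S1=16 S2=36 S3=36 S4=21 blocked=[]
Op 8: conn=37 S1=16 S2=36 S3=36 S4=13 blocked=[]
Op 9: conn=26 S1=5 S2=36 S3=36 S4=13 blocked=[]
Op 10: conn=14 S1=-7 S2=36 S3=36 S4=13 blocked=[1]
Op 11: conn=2 S1=-7 S2=36 S3=36 S4=1 blocked=[1]
Op 12: conn=2 S1=4 S2=36 S3=36 S4=1 blocked=[]
Op 13: conn=-15 S1=-13 S2=36 S3=36 S4=1 blocked=[1, 2, 3, 4]
Op 14: conn=-20 S1=-13 S2=36 S3=36 S4=-4 blocked=[1, 2, 3, 4]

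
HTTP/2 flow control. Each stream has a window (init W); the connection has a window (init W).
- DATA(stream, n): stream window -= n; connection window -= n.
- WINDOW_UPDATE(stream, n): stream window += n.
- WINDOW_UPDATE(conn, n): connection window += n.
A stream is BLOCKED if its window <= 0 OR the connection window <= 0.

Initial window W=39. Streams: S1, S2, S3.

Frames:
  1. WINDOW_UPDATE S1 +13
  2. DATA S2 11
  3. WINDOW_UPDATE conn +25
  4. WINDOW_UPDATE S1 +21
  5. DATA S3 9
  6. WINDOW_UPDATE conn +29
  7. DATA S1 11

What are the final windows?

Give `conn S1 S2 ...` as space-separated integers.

Op 1: conn=39 S1=52 S2=39 S3=39 blocked=[]
Op 2: conn=28 S1=52 S2=28 S3=39 blocked=[]
Op 3: conn=53 S1=52 S2=28 S3=39 blocked=[]
Op 4: conn=53 S1=73 S2=28 S3=39 blocked=[]
Op 5: conn=44 S1=73 S2=28 S3=30 blocked=[]
Op 6: conn=73 S1=73 S2=28 S3=30 blocked=[]
Op 7: conn=62 S1=62 S2=28 S3=30 blocked=[]

Answer: 62 62 28 30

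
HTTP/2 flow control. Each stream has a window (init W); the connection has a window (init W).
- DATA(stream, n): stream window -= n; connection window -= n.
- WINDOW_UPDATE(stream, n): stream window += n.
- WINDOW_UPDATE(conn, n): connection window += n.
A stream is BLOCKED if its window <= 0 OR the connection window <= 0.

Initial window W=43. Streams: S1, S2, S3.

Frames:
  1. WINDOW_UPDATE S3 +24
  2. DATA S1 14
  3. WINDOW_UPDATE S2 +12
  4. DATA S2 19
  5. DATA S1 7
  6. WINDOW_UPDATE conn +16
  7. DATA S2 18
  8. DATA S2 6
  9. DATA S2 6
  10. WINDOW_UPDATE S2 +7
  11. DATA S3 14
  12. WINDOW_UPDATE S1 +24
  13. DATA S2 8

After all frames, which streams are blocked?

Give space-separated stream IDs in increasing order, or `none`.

Answer: S1 S2 S3

Derivation:
Op 1: conn=43 S1=43 S2=43 S3=67 blocked=[]
Op 2: conn=29 S1=29 S2=43 S3=67 blocked=[]
Op 3: conn=29 S1=29 S2=55 S3=67 blocked=[]
Op 4: conn=10 S1=29 S2=36 S3=67 blocked=[]
Op 5: conn=3 S1=22 S2=36 S3=67 blocked=[]
Op 6: conn=19 S1=22 S2=36 S3=67 blocked=[]
Op 7: conn=1 S1=22 S2=18 S3=67 blocked=[]
Op 8: conn=-5 S1=22 S2=12 S3=67 blocked=[1, 2, 3]
Op 9: conn=-11 S1=22 S2=6 S3=67 blocked=[1, 2, 3]
Op 10: conn=-11 S1=22 S2=13 S3=67 blocked=[1, 2, 3]
Op 11: conn=-25 S1=22 S2=13 S3=53 blocked=[1, 2, 3]
Op 12: conn=-25 S1=46 S2=13 S3=53 blocked=[1, 2, 3]
Op 13: conn=-33 S1=46 S2=5 S3=53 blocked=[1, 2, 3]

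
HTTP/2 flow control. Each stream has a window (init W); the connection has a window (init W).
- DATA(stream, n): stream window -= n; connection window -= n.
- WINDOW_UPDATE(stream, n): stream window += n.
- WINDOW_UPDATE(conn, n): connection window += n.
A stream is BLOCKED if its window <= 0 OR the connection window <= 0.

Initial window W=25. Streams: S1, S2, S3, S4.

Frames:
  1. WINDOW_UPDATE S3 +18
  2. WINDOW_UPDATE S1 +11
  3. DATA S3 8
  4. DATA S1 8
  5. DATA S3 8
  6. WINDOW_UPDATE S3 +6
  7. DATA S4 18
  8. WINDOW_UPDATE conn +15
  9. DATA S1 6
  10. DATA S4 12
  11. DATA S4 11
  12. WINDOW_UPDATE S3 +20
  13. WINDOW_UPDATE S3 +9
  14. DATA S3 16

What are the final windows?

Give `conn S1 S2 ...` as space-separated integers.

Answer: -47 22 25 46 -16

Derivation:
Op 1: conn=25 S1=25 S2=25 S3=43 S4=25 blocked=[]
Op 2: conn=25 S1=36 S2=25 S3=43 S4=25 blocked=[]
Op 3: conn=17 S1=36 S2=25 S3=35 S4=25 blocked=[]
Op 4: conn=9 S1=28 S2=25 S3=35 S4=25 blocked=[]
Op 5: conn=1 S1=28 S2=25 S3=27 S4=25 blocked=[]
Op 6: conn=1 S1=28 S2=25 S3=33 S4=25 blocked=[]
Op 7: conn=-17 S1=28 S2=25 S3=33 S4=7 blocked=[1, 2, 3, 4]
Op 8: conn=-2 S1=28 S2=25 S3=33 S4=7 blocked=[1, 2, 3, 4]
Op 9: conn=-8 S1=22 S2=25 S3=33 S4=7 blocked=[1, 2, 3, 4]
Op 10: conn=-20 S1=22 S2=25 S3=33 S4=-5 blocked=[1, 2, 3, 4]
Op 11: conn=-31 S1=22 S2=25 S3=33 S4=-16 blocked=[1, 2, 3, 4]
Op 12: conn=-31 S1=22 S2=25 S3=53 S4=-16 blocked=[1, 2, 3, 4]
Op 13: conn=-31 S1=22 S2=25 S3=62 S4=-16 blocked=[1, 2, 3, 4]
Op 14: conn=-47 S1=22 S2=25 S3=46 S4=-16 blocked=[1, 2, 3, 4]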